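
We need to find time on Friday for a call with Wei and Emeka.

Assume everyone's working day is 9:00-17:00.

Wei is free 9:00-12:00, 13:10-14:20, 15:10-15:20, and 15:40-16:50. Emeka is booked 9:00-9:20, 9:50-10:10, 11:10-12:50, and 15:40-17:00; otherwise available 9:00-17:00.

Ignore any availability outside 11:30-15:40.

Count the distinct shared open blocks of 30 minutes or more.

1

Emeka free within 09:00–17:00: 09:20–09:50, 10:10–11:10, 12:50–15:40.
Wei ∩ Emeka: 09:20–09:50, 10:10–11:10, 13:10–14:20, 15:10–15:20.
Restricted to 11:30–15:40: 13:10–14:20, 15:10–15:20.
Windows ≥ 30 min: 13:10–14:20.
That's 1 window.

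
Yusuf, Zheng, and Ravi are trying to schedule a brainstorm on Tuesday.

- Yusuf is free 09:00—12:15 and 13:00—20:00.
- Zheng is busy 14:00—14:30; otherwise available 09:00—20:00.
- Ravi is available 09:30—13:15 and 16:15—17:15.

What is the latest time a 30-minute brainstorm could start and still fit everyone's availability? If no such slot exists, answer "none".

Zheng free within 09:00–20:00: 09:00–14:00, 14:30–20:00.
Yusuf ∩ Zheng: 09:00–12:15, 13:00–14:00, 14:30–20:00.
Yusuf ∩ Zheng ∩ Ravi: 09:30–12:15, 13:00–13:15, 16:15–17:15.
Windows ≥ 30 min: 09:30–12:15, 16:15–17:15.
Latest start in the last window 16:15–17:15 is 17:15 − 30 min = 16:45.

16:45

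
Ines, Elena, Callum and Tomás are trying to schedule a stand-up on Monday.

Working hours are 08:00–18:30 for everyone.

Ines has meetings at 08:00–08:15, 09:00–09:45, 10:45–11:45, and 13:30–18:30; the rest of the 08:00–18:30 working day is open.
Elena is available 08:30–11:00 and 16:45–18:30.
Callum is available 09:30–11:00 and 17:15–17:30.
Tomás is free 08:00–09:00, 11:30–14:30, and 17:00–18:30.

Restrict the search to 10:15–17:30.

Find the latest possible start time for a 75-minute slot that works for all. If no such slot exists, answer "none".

none

Ines free within 08:00–18:30: 08:15–09:00, 09:45–10:45, 11:45–13:30.
Ines ∩ Elena: 08:30–09:00, 09:45–10:45.
Ines ∩ Elena ∩ Callum: 09:45–10:45.
Ines ∩ Elena ∩ Callum ∩ Tomás: (none).
Restricted to 10:15–17:30: (none).
Windows ≥ 75 min: (none).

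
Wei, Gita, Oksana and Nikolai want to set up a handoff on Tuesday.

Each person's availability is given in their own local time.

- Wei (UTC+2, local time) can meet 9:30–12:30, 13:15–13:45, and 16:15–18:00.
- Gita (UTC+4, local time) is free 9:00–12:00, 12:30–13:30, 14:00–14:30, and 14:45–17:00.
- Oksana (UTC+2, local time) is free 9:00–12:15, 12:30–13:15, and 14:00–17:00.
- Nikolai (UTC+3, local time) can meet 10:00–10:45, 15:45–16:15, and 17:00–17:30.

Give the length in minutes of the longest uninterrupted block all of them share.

15 minutes

Wei → UTC: 07:30–10:30, 11:15–11:45, 14:15–16:00.
Gita → UTC: 05:00–08:00, 08:30–09:30, 10:00–10:30, 10:45–13:00.
Oksana → UTC: 07:00–10:15, 10:30–11:15, 12:00–15:00.
Nikolai → UTC: 07:00–07:45, 12:45–13:15, 14:00–14:30.
Wei ∩ Gita: 07:30–08:00, 08:30–09:30, 10:00–10:30, 11:15–11:45.
Wei ∩ Gita ∩ Oksana: 07:30–08:00, 08:30–09:30, 10:00–10:15.
Wei ∩ Gita ∩ Oksana ∩ Nikolai: 07:30–07:45.
Single common window of 15 minutes.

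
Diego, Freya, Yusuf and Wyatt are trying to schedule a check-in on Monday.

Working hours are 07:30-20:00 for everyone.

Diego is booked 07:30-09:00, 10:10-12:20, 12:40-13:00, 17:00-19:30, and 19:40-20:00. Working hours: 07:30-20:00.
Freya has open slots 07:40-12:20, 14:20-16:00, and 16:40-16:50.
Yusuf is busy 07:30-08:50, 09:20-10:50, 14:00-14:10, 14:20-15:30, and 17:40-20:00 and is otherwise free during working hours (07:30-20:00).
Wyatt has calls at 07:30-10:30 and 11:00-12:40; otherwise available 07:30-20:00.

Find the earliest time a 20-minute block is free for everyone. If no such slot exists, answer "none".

15:30

Diego free within 07:30–20:00: 09:00–10:10, 12:20–12:40, 13:00–17:00, 19:30–19:40.
Yusuf free within 07:30–20:00: 08:50–09:20, 10:50–14:00, 14:10–14:20, 15:30–17:40.
Wyatt free within 07:30–20:00: 10:30–11:00, 12:40–20:00.
Diego ∩ Freya: 09:00–10:10, 14:20–16:00, 16:40–16:50.
Diego ∩ Freya ∩ Yusuf: 09:00–09:20, 15:30–16:00, 16:40–16:50.
Diego ∩ Freya ∩ Yusuf ∩ Wyatt: 15:30–16:00, 16:40–16:50.
Windows ≥ 20 min: 15:30–16:00.
Earliest such window starts at 15:30.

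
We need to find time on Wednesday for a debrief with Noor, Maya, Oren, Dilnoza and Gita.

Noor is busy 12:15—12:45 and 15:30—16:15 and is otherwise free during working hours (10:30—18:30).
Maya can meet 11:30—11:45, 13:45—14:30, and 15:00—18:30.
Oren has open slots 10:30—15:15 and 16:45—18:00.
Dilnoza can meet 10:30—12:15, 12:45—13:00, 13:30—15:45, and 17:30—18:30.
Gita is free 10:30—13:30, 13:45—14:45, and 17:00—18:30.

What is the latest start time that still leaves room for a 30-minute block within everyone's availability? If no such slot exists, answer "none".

Noor free within 10:30–18:30: 10:30–12:15, 12:45–15:30, 16:15–18:30.
Noor ∩ Maya: 11:30–11:45, 13:45–14:30, 15:00–15:30, 16:15–18:30.
Noor ∩ Maya ∩ Oren: 11:30–11:45, 13:45–14:30, 15:00–15:15, 16:45–18:00.
Noor ∩ Maya ∩ Oren ∩ Dilnoza: 11:30–11:45, 13:45–14:30, 15:00–15:15, 17:30–18:00.
Noor ∩ Maya ∩ Oren ∩ Dilnoza ∩ Gita: 11:30–11:45, 13:45–14:30, 17:30–18:00.
Windows ≥ 30 min: 13:45–14:30, 17:30–18:00.
Latest start in the last window 17:30–18:00 is 18:00 − 30 min = 17:30.

17:30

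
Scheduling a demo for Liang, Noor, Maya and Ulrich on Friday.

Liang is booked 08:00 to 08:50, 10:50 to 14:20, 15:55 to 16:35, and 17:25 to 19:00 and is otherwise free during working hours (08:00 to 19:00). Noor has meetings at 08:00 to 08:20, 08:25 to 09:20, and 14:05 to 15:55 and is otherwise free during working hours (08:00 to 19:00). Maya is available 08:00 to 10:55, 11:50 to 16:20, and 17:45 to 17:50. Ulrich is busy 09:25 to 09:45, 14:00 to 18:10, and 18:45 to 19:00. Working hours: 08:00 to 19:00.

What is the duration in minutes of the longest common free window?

65 minutes

Liang free within 08:00–19:00: 08:50–10:50, 14:20–15:55, 16:35–17:25.
Noor free within 08:00–19:00: 08:20–08:25, 09:20–14:05, 15:55–19:00.
Ulrich free within 08:00–19:00: 08:00–09:25, 09:45–14:00, 18:10–18:45.
Liang ∩ Noor: 09:20–10:50, 16:35–17:25.
Liang ∩ Noor ∩ Maya: 09:20–10:50.
Liang ∩ Noor ∩ Maya ∩ Ulrich: 09:20–09:25, 09:45–10:50.
Common window lengths: 5, 65 min; longest is 65.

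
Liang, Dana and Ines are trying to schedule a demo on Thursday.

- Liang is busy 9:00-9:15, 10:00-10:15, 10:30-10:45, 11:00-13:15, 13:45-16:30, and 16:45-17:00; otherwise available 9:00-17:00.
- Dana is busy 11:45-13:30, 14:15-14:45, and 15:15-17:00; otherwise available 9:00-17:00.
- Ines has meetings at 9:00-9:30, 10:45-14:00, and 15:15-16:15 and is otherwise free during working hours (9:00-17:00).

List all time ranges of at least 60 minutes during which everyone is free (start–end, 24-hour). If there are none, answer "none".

Liang free within 09:00–17:00: 09:15–10:00, 10:15–10:30, 10:45–11:00, 13:15–13:45, 16:30–16:45.
Dana free within 09:00–17:00: 09:00–11:45, 13:30–14:15, 14:45–15:15.
Ines free within 09:00–17:00: 09:30–10:45, 14:00–15:15, 16:15–17:00.
Liang ∩ Dana: 09:15–10:00, 10:15–10:30, 10:45–11:00, 13:30–13:45.
Liang ∩ Dana ∩ Ines: 09:30–10:00, 10:15–10:30.
Windows ≥ 60 min: (none).

none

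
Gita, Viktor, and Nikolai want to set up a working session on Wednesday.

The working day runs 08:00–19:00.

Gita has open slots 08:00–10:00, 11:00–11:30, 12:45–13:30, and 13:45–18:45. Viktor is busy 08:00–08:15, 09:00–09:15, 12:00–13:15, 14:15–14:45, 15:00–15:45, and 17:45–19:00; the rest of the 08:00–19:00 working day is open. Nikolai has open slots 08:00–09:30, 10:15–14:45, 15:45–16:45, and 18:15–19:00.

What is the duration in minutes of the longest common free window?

60 minutes

Viktor free within 08:00–19:00: 08:15–09:00, 09:15–12:00, 13:15–14:15, 14:45–15:00, 15:45–17:45.
Gita ∩ Viktor: 08:15–09:00, 09:15–10:00, 11:00–11:30, 13:15–13:30, 13:45–14:15, 14:45–15:00, 15:45–17:45.
Gita ∩ Viktor ∩ Nikolai: 08:15–09:00, 09:15–09:30, 11:00–11:30, 13:15–13:30, 13:45–14:15, 15:45–16:45.
Common window lengths: 45, 15, 30, 15, 30, 60 min; longest is 60.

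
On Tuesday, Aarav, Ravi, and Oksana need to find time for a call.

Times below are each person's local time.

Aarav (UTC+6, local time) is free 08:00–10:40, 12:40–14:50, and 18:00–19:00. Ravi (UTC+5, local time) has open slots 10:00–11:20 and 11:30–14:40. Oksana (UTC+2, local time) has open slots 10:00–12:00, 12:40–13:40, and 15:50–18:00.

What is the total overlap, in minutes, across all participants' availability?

50 minutes

Aarav → UTC: 02:00–04:40, 06:40–08:50, 12:00–13:00.
Ravi → UTC: 05:00–06:20, 06:30–09:40.
Oksana → UTC: 08:00–10:00, 10:40–11:40, 13:50–16:00.
Aarav ∩ Ravi: 06:40–08:50.
Aarav ∩ Ravi ∩ Oksana: 08:00–08:50.
Total common minutes: 50.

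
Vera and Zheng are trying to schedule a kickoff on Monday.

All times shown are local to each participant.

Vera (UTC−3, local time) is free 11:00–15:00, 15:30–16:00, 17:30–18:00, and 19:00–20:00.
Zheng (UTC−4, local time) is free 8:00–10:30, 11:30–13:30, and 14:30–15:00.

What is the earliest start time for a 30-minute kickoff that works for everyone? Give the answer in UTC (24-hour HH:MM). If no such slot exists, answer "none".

Vera → UTC: 14:00–18:00, 18:30–19:00, 20:30–21:00, 22:00–23:00.
Zheng → UTC: 12:00–14:30, 15:30–17:30, 18:30–19:00.
Vera ∩ Zheng: 14:00–14:30, 15:30–17:30, 18:30–19:00.
Windows ≥ 30 min: 14:00–14:30, 15:30–17:30, 18:30–19:00.
Earliest such window starts at 14:00.

14:00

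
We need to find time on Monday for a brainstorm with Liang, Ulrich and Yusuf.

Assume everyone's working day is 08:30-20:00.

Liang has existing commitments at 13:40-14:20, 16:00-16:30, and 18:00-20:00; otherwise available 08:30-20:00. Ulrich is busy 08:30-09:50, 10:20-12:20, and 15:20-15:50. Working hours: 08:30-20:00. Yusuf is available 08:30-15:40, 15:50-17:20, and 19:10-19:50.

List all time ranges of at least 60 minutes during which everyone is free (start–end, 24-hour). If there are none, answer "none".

12:20–13:40, 14:20–15:20

Liang free within 08:30–20:00: 08:30–13:40, 14:20–16:00, 16:30–18:00.
Ulrich free within 08:30–20:00: 09:50–10:20, 12:20–15:20, 15:50–20:00.
Liang ∩ Ulrich: 09:50–10:20, 12:20–13:40, 14:20–15:20, 15:50–16:00, 16:30–18:00.
Liang ∩ Ulrich ∩ Yusuf: 09:50–10:20, 12:20–13:40, 14:20–15:20, 15:50–16:00, 16:30–17:20.
Windows ≥ 60 min: 12:20–13:40, 14:20–15:20.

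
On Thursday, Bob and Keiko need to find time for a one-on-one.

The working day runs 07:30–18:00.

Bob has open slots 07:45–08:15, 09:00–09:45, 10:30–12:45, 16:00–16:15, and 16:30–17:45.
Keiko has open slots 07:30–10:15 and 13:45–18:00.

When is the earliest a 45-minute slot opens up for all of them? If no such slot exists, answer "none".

Bob ∩ Keiko: 07:45–08:15, 09:00–09:45, 16:00–16:15, 16:30–17:45.
Windows ≥ 45 min: 09:00–09:45, 16:30–17:45.
Earliest such window starts at 09:00.

09:00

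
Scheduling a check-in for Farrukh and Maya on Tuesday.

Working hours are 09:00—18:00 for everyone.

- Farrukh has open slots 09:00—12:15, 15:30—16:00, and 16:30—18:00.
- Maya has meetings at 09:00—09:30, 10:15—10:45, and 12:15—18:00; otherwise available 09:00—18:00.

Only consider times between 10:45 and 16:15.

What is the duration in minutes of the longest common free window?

Maya free within 09:00–18:00: 09:30–10:15, 10:45–12:15.
Farrukh ∩ Maya: 09:30–10:15, 10:45–12:15.
Restricted to 10:45–16:15: 10:45–12:15.
Single common window of 90 minutes.

90 minutes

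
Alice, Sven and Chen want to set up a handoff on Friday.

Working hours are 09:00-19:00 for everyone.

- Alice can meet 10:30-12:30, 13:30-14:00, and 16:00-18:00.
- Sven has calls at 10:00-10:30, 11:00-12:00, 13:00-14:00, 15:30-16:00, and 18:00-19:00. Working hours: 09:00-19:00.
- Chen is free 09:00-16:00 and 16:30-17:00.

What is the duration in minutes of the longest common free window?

30 minutes

Sven free within 09:00–19:00: 09:00–10:00, 10:30–11:00, 12:00–13:00, 14:00–15:30, 16:00–18:00.
Alice ∩ Sven: 10:30–11:00, 12:00–12:30, 16:00–18:00.
Alice ∩ Sven ∩ Chen: 10:30–11:00, 12:00–12:30, 16:30–17:00.
Common window lengths: 30, 30, 30 min; longest is 30.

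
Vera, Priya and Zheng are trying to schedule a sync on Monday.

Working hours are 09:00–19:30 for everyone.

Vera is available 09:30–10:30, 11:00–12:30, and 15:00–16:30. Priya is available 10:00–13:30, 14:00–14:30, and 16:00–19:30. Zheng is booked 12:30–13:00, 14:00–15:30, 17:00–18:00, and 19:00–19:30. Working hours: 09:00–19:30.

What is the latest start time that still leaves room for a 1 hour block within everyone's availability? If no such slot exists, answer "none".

11:30

Zheng free within 09:00–19:30: 09:00–12:30, 13:00–14:00, 15:30–17:00, 18:00–19:00.
Vera ∩ Priya: 10:00–10:30, 11:00–12:30, 16:00–16:30.
Vera ∩ Priya ∩ Zheng: 10:00–10:30, 11:00–12:30, 16:00–16:30.
Windows ≥ 60 min: 11:00–12:30.
Latest start in the last window 11:00–12:30 is 12:30 − 60 min = 11:30.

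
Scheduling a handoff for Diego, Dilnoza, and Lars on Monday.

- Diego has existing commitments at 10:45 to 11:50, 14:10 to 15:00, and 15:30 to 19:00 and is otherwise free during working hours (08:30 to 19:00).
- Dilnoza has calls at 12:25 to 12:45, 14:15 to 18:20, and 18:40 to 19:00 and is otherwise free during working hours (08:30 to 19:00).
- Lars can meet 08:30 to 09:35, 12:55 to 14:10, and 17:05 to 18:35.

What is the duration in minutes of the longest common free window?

Diego free within 08:30–19:00: 08:30–10:45, 11:50–14:10, 15:00–15:30.
Dilnoza free within 08:30–19:00: 08:30–12:25, 12:45–14:15, 18:20–18:40.
Diego ∩ Dilnoza: 08:30–10:45, 11:50–12:25, 12:45–14:10.
Diego ∩ Dilnoza ∩ Lars: 08:30–09:35, 12:55–14:10.
Common window lengths: 65, 75 min; longest is 75.

75 minutes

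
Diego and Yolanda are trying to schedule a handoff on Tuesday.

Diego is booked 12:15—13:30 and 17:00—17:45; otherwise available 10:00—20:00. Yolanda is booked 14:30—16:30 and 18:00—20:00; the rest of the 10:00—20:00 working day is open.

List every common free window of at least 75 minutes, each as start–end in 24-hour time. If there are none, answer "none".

Diego free within 10:00–20:00: 10:00–12:15, 13:30–17:00, 17:45–20:00.
Yolanda free within 10:00–20:00: 10:00–14:30, 16:30–18:00.
Diego ∩ Yolanda: 10:00–12:15, 13:30–14:30, 16:30–17:00, 17:45–18:00.
Windows ≥ 75 min: 10:00–12:15.

10:00–12:15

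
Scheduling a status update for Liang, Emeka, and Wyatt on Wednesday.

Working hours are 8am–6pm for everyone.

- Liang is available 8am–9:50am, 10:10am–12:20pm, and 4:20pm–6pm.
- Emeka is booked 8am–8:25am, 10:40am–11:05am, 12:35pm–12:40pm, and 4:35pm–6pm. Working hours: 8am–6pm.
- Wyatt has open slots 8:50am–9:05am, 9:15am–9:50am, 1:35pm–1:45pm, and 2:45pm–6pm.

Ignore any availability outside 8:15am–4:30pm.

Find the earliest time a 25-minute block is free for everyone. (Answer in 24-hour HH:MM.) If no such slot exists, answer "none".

Emeka free within 08:00–18:00: 08:25–10:40, 11:05–12:35, 12:40–16:35.
Liang ∩ Emeka: 08:25–09:50, 10:10–10:40, 11:05–12:20, 16:20–16:35.
Liang ∩ Emeka ∩ Wyatt: 08:50–09:05, 09:15–09:50, 16:20–16:35.
Restricted to 08:15–16:30: 08:50–09:05, 09:15–09:50, 16:20–16:30.
Windows ≥ 25 min: 09:15–09:50.
Earliest such window starts at 09:15.

09:15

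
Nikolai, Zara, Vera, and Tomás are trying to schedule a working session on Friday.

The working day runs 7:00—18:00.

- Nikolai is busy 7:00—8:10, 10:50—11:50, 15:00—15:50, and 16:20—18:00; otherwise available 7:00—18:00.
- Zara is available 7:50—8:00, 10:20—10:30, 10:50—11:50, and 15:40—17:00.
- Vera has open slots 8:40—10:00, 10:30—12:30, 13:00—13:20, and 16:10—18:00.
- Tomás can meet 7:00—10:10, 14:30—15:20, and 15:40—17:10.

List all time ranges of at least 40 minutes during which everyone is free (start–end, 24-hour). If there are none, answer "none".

none

Nikolai free within 07:00–18:00: 08:10–10:50, 11:50–15:00, 15:50–16:20.
Nikolai ∩ Zara: 10:20–10:30, 15:50–16:20.
Nikolai ∩ Zara ∩ Vera: 16:10–16:20.
Nikolai ∩ Zara ∩ Vera ∩ Tomás: 16:10–16:20.
Windows ≥ 40 min: (none).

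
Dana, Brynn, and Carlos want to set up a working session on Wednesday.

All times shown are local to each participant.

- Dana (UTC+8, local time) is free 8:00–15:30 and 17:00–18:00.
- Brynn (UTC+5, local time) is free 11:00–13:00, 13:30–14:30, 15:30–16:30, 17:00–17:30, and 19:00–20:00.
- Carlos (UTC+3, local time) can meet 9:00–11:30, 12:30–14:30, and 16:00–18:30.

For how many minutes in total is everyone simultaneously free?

Dana → UTC: 00:00–07:30, 09:00–10:00.
Brynn → UTC: 06:00–08:00, 08:30–09:30, 10:30–11:30, 12:00–12:30, 14:00–15:00.
Carlos → UTC: 06:00–08:30, 09:30–11:30, 13:00–15:30.
Dana ∩ Brynn: 06:00–07:30, 09:00–09:30.
Dana ∩ Brynn ∩ Carlos: 06:00–07:30.
Total common minutes: 90.

90 minutes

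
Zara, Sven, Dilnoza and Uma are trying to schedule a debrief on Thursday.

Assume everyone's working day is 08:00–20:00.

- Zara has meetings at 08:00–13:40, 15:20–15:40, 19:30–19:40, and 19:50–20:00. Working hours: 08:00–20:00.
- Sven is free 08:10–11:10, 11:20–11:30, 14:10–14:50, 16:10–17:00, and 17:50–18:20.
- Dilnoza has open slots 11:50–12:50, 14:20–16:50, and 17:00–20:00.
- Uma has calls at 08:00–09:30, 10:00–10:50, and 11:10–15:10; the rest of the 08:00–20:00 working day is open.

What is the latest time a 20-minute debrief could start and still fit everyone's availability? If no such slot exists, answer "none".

Zara free within 08:00–20:00: 13:40–15:20, 15:40–19:30, 19:40–19:50.
Uma free within 08:00–20:00: 09:30–10:00, 10:50–11:10, 15:10–20:00.
Zara ∩ Sven: 14:10–14:50, 16:10–17:00, 17:50–18:20.
Zara ∩ Sven ∩ Dilnoza: 14:20–14:50, 16:10–16:50, 17:50–18:20.
Zara ∩ Sven ∩ Dilnoza ∩ Uma: 16:10–16:50, 17:50–18:20.
Windows ≥ 20 min: 16:10–16:50, 17:50–18:20.
Latest start in the last window 17:50–18:20 is 18:20 − 20 min = 18:00.

18:00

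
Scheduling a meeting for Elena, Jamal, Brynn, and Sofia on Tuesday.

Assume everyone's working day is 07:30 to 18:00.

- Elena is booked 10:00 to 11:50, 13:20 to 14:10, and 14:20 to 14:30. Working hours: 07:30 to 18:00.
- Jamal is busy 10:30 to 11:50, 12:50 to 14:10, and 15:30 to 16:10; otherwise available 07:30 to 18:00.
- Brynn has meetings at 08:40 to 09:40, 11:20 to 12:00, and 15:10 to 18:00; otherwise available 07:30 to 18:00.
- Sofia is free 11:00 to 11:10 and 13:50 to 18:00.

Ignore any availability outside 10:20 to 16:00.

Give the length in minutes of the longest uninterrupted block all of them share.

Elena free within 07:30–18:00: 07:30–10:00, 11:50–13:20, 14:10–14:20, 14:30–18:00.
Jamal free within 07:30–18:00: 07:30–10:30, 11:50–12:50, 14:10–15:30, 16:10–18:00.
Brynn free within 07:30–18:00: 07:30–08:40, 09:40–11:20, 12:00–15:10.
Elena ∩ Jamal: 07:30–10:00, 11:50–12:50, 14:10–14:20, 14:30–15:30, 16:10–18:00.
Elena ∩ Jamal ∩ Brynn: 07:30–08:40, 09:40–10:00, 12:00–12:50, 14:10–14:20, 14:30–15:10.
Elena ∩ Jamal ∩ Brynn ∩ Sofia: 14:10–14:20, 14:30–15:10.
Restricted to 10:20–16:00: 14:10–14:20, 14:30–15:10.
Common window lengths: 10, 40 min; longest is 40.

40 minutes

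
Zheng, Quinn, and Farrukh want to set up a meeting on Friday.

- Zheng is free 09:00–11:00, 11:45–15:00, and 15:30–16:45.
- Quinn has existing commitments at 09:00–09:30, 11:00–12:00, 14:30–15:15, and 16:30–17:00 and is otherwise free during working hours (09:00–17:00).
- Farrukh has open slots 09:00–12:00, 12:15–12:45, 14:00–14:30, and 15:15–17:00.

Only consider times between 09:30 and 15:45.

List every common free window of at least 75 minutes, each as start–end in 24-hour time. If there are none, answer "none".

09:30–11:00

Quinn free within 09:00–17:00: 09:30–11:00, 12:00–14:30, 15:15–16:30.
Zheng ∩ Quinn: 09:30–11:00, 12:00–14:30, 15:30–16:30.
Zheng ∩ Quinn ∩ Farrukh: 09:30–11:00, 12:15–12:45, 14:00–14:30, 15:30–16:30.
Restricted to 09:30–15:45: 09:30–11:00, 12:15–12:45, 14:00–14:30, 15:30–15:45.
Windows ≥ 75 min: 09:30–11:00.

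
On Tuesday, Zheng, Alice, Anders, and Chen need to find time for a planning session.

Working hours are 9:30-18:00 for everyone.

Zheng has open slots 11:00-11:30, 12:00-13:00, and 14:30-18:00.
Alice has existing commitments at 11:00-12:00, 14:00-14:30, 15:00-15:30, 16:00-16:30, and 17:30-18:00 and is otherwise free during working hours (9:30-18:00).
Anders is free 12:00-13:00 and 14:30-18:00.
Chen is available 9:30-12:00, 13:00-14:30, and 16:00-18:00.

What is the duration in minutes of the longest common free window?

Alice free within 09:30–18:00: 09:30–11:00, 12:00–14:00, 14:30–15:00, 15:30–16:00, 16:30–17:30.
Zheng ∩ Alice: 12:00–13:00, 14:30–15:00, 15:30–16:00, 16:30–17:30.
Zheng ∩ Alice ∩ Anders: 12:00–13:00, 14:30–15:00, 15:30–16:00, 16:30–17:30.
Zheng ∩ Alice ∩ Anders ∩ Chen: 16:30–17:30.
Single common window of 60 minutes.

60 minutes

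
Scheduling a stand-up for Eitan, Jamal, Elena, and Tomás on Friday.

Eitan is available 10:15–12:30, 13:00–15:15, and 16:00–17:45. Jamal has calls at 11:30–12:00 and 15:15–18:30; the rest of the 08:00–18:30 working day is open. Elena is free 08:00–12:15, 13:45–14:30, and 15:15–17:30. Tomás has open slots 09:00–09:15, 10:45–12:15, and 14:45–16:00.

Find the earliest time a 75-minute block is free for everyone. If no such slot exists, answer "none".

Jamal free within 08:00–18:30: 08:00–11:30, 12:00–15:15.
Eitan ∩ Jamal: 10:15–11:30, 12:00–12:30, 13:00–15:15.
Eitan ∩ Jamal ∩ Elena: 10:15–11:30, 12:00–12:15, 13:45–14:30.
Eitan ∩ Jamal ∩ Elena ∩ Tomás: 10:45–11:30, 12:00–12:15.
Windows ≥ 75 min: (none).

none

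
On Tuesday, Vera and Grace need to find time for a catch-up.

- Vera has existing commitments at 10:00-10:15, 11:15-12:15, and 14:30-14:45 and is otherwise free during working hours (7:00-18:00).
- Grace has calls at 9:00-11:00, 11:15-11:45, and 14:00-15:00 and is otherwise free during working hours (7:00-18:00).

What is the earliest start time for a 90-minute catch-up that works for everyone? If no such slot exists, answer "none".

07:00

Vera free within 07:00–18:00: 07:00–10:00, 10:15–11:15, 12:15–14:30, 14:45–18:00.
Grace free within 07:00–18:00: 07:00–09:00, 11:00–11:15, 11:45–14:00, 15:00–18:00.
Vera ∩ Grace: 07:00–09:00, 11:00–11:15, 12:15–14:00, 15:00–18:00.
Windows ≥ 90 min: 07:00–09:00, 12:15–14:00, 15:00–18:00.
Earliest such window starts at 07:00.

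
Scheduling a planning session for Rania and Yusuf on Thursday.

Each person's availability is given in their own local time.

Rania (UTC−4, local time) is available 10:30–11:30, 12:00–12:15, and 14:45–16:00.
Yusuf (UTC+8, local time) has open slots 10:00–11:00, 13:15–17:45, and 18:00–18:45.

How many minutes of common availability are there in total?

0 minutes

Rania → UTC: 14:30–15:30, 16:00–16:15, 18:45–20:00.
Yusuf → UTC: 02:00–03:00, 05:15–09:45, 10:00–10:45.
Rania ∩ Yusuf: (none).
Total common minutes: 0.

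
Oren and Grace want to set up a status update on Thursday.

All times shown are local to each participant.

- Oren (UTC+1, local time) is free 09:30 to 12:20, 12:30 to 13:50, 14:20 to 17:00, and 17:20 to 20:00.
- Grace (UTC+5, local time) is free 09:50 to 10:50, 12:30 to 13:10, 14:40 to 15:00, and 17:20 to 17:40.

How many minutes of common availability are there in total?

40 minutes

Oren → UTC: 08:30–11:20, 11:30–12:50, 13:20–16:00, 16:20–19:00.
Grace → UTC: 04:50–05:50, 07:30–08:10, 09:40–10:00, 12:20–12:40.
Oren ∩ Grace: 09:40–10:00, 12:20–12:40.
Total common minutes: 20 + 20 = 40.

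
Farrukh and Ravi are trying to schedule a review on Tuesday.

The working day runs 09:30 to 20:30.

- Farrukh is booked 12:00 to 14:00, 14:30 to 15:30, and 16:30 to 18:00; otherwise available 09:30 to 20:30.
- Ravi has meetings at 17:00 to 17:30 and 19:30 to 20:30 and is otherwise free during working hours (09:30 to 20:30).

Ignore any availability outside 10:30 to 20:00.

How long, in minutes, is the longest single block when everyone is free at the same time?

90 minutes

Farrukh free within 09:30–20:30: 09:30–12:00, 14:00–14:30, 15:30–16:30, 18:00–20:30.
Ravi free within 09:30–20:30: 09:30–17:00, 17:30–19:30.
Farrukh ∩ Ravi: 09:30–12:00, 14:00–14:30, 15:30–16:30, 18:00–19:30.
Restricted to 10:30–20:00: 10:30–12:00, 14:00–14:30, 15:30–16:30, 18:00–19:30.
Common window lengths: 90, 30, 60, 90 min; longest is 90.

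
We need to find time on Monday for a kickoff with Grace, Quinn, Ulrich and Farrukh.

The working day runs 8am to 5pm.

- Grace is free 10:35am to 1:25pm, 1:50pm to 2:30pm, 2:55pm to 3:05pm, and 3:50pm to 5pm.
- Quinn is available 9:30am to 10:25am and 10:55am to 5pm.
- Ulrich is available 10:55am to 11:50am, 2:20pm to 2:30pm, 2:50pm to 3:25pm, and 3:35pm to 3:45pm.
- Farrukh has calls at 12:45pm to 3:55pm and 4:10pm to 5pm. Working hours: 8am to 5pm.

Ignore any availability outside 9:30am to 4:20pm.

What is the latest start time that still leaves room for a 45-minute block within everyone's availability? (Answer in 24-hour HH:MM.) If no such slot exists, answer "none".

Farrukh free within 08:00–17:00: 08:00–12:45, 15:55–16:10.
Grace ∩ Quinn: 10:55–13:25, 13:50–14:30, 14:55–15:05, 15:50–17:00.
Grace ∩ Quinn ∩ Ulrich: 10:55–11:50, 14:20–14:30, 14:55–15:05.
Grace ∩ Quinn ∩ Ulrich ∩ Farrukh: 10:55–11:50.
Restricted to 09:30–16:20: 10:55–11:50.
Windows ≥ 45 min: 10:55–11:50.
Latest start in the last window 10:55–11:50 is 11:50 − 45 min = 11:05.

11:05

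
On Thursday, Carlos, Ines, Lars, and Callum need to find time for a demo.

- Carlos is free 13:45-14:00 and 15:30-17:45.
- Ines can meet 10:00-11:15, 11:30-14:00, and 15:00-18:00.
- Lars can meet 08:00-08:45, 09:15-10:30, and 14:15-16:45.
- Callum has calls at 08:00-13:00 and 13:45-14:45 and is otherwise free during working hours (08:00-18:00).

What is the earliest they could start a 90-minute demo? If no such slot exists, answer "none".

Callum free within 08:00–18:00: 13:00–13:45, 14:45–18:00.
Carlos ∩ Ines: 13:45–14:00, 15:30–17:45.
Carlos ∩ Ines ∩ Lars: 15:30–16:45.
Carlos ∩ Ines ∩ Lars ∩ Callum: 15:30–16:45.
Windows ≥ 90 min: (none).

none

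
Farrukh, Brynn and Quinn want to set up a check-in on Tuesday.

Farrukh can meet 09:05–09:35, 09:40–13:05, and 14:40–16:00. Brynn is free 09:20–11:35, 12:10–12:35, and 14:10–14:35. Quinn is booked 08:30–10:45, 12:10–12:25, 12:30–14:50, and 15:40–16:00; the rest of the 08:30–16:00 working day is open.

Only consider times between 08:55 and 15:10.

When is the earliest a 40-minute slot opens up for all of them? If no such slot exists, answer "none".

10:45

Quinn free within 08:30–16:00: 10:45–12:10, 12:25–12:30, 14:50–15:40.
Farrukh ∩ Brynn: 09:20–09:35, 09:40–11:35, 12:10–12:35.
Farrukh ∩ Brynn ∩ Quinn: 10:45–11:35, 12:25–12:30.
Restricted to 08:55–15:10: 10:45–11:35, 12:25–12:30.
Windows ≥ 40 min: 10:45–11:35.
Earliest such window starts at 10:45.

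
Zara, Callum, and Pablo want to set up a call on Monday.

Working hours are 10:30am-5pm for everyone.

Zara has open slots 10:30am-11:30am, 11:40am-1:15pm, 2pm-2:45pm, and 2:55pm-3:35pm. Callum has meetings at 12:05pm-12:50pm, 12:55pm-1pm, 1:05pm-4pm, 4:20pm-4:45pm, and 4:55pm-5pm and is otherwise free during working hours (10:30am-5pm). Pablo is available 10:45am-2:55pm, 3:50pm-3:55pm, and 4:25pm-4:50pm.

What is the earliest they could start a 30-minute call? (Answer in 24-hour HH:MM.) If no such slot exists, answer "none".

Callum free within 10:30–17:00: 10:30–12:05, 12:50–12:55, 13:00–13:05, 16:00–16:20, 16:45–16:55.
Zara ∩ Callum: 10:30–11:30, 11:40–12:05, 12:50–12:55, 13:00–13:05.
Zara ∩ Callum ∩ Pablo: 10:45–11:30, 11:40–12:05, 12:50–12:55, 13:00–13:05.
Windows ≥ 30 min: 10:45–11:30.
Earliest such window starts at 10:45.

10:45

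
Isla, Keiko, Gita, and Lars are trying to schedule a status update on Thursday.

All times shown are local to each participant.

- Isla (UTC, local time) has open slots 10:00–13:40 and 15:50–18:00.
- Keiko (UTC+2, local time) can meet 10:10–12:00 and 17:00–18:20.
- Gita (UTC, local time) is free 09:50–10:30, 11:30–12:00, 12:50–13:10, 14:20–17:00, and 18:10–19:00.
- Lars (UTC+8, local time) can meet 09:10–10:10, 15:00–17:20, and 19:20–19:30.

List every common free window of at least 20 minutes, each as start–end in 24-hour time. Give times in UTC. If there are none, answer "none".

none

Isla → UTC: 10:00–13:40, 15:50–18:00.
Keiko → UTC: 08:10–10:00, 15:00–16:20.
Gita → UTC: 09:50–10:30, 11:30–12:00, 12:50–13:10, 14:20–17:00, 18:10–19:00.
Lars → UTC: 01:10–02:10, 07:00–09:20, 11:20–11:30.
Isla ∩ Keiko: 15:50–16:20.
Isla ∩ Keiko ∩ Gita: 15:50–16:20.
Isla ∩ Keiko ∩ Gita ∩ Lars: (none).
Windows ≥ 20 min: (none).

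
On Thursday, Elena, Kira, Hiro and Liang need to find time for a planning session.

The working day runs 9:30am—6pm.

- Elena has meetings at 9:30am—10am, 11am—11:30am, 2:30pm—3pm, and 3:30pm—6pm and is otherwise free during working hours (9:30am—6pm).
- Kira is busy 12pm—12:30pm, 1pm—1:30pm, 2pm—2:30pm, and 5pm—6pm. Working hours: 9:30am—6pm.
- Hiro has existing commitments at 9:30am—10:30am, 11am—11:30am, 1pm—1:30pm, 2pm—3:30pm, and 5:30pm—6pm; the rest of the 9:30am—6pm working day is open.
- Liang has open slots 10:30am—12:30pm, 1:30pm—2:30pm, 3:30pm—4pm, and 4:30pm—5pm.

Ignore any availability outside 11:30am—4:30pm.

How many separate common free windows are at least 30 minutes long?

Elena free within 09:30–18:00: 10:00–11:00, 11:30–14:30, 15:00–15:30.
Kira free within 09:30–18:00: 09:30–12:00, 12:30–13:00, 13:30–14:00, 14:30–17:00.
Hiro free within 09:30–18:00: 10:30–11:00, 11:30–13:00, 13:30–14:00, 15:30–17:30.
Elena ∩ Kira: 10:00–11:00, 11:30–12:00, 12:30–13:00, 13:30–14:00, 15:00–15:30.
Elena ∩ Kira ∩ Hiro: 10:30–11:00, 11:30–12:00, 12:30–13:00, 13:30–14:00.
Elena ∩ Kira ∩ Hiro ∩ Liang: 10:30–11:00, 11:30–12:00, 13:30–14:00.
Restricted to 11:30–16:30: 11:30–12:00, 13:30–14:00.
Windows ≥ 30 min: 11:30–12:00, 13:30–14:00.
That's 2 windows.

2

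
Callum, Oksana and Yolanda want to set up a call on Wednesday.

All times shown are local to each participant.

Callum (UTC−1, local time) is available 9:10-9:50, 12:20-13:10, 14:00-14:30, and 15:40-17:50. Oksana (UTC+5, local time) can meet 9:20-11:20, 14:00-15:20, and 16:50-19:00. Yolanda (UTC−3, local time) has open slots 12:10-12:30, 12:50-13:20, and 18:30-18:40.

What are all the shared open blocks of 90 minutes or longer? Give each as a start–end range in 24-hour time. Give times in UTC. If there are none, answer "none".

none

Callum → UTC: 10:10–10:50, 13:20–14:10, 15:00–15:30, 16:40–18:50.
Oksana → UTC: 04:20–06:20, 09:00–10:20, 11:50–14:00.
Yolanda → UTC: 15:10–15:30, 15:50–16:20, 21:30–21:40.
Callum ∩ Oksana: 10:10–10:20, 13:20–14:00.
Callum ∩ Oksana ∩ Yolanda: (none).
Windows ≥ 90 min: (none).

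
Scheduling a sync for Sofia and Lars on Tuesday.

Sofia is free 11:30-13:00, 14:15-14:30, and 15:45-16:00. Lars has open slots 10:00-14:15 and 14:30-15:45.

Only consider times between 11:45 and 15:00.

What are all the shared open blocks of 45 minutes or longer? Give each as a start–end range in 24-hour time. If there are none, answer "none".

11:45–13:00

Sofia ∩ Lars: 11:30–13:00.
Restricted to 11:45–15:00: 11:45–13:00.
Windows ≥ 45 min: 11:45–13:00.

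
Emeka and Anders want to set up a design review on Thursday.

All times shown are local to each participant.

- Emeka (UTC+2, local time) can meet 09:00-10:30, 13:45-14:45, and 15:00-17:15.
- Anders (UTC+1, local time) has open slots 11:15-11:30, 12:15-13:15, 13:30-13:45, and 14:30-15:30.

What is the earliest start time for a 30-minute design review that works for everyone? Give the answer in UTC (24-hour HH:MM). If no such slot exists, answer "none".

11:45

Emeka → UTC: 07:00–08:30, 11:45–12:45, 13:00–15:15.
Anders → UTC: 10:15–10:30, 11:15–12:15, 12:30–12:45, 13:30–14:30.
Emeka ∩ Anders: 11:45–12:15, 12:30–12:45, 13:30–14:30.
Windows ≥ 30 min: 11:45–12:15, 13:30–14:30.
Earliest such window starts at 11:45.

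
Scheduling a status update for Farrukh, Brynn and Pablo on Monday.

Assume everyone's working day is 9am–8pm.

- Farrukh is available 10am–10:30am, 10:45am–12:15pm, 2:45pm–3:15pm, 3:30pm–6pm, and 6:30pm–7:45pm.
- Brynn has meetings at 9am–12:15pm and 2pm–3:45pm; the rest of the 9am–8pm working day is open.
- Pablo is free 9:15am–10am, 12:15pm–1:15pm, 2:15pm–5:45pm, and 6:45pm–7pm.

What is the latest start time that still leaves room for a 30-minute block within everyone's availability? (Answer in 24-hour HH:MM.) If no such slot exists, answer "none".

17:15

Brynn free within 09:00–20:00: 12:15–14:00, 15:45–20:00.
Farrukh ∩ Brynn: 15:45–18:00, 18:30–19:45.
Farrukh ∩ Brynn ∩ Pablo: 15:45–17:45, 18:45–19:00.
Windows ≥ 30 min: 15:45–17:45.
Latest start in the last window 15:45–17:45 is 17:45 − 30 min = 17:15.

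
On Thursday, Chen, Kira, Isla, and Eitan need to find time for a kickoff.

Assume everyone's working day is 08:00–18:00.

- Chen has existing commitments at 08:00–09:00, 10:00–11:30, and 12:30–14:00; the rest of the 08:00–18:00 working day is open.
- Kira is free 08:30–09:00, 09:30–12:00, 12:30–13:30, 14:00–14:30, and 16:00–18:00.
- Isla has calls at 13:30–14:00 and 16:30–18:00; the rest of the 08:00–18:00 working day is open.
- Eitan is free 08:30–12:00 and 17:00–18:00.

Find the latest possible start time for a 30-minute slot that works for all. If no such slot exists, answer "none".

Chen free within 08:00–18:00: 09:00–10:00, 11:30–12:30, 14:00–18:00.
Isla free within 08:00–18:00: 08:00–13:30, 14:00–16:30.
Chen ∩ Kira: 09:30–10:00, 11:30–12:00, 14:00–14:30, 16:00–18:00.
Chen ∩ Kira ∩ Isla: 09:30–10:00, 11:30–12:00, 14:00–14:30, 16:00–16:30.
Chen ∩ Kira ∩ Isla ∩ Eitan: 09:30–10:00, 11:30–12:00.
Windows ≥ 30 min: 09:30–10:00, 11:30–12:00.
Latest start in the last window 11:30–12:00 is 12:00 − 30 min = 11:30.

11:30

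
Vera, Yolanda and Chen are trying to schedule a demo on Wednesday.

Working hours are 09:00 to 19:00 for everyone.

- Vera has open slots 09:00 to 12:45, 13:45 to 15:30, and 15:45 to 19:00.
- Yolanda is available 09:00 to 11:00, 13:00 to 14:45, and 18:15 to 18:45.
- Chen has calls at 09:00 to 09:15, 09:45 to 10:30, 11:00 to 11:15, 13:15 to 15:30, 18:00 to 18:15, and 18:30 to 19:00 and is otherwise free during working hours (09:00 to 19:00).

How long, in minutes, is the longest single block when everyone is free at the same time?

Chen free within 09:00–19:00: 09:15–09:45, 10:30–11:00, 11:15–13:15, 15:30–18:00, 18:15–18:30.
Vera ∩ Yolanda: 09:00–11:00, 13:45–14:45, 18:15–18:45.
Vera ∩ Yolanda ∩ Chen: 09:15–09:45, 10:30–11:00, 18:15–18:30.
Common window lengths: 30, 30, 15 min; longest is 30.

30 minutes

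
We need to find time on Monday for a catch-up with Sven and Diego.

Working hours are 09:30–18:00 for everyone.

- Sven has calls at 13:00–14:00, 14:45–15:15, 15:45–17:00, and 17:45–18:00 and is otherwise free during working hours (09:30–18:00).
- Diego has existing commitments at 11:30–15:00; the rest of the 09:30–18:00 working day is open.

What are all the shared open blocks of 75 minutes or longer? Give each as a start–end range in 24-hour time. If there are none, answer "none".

09:30–11:30

Sven free within 09:30–18:00: 09:30–13:00, 14:00–14:45, 15:15–15:45, 17:00–17:45.
Diego free within 09:30–18:00: 09:30–11:30, 15:00–18:00.
Sven ∩ Diego: 09:30–11:30, 15:15–15:45, 17:00–17:45.
Windows ≥ 75 min: 09:30–11:30.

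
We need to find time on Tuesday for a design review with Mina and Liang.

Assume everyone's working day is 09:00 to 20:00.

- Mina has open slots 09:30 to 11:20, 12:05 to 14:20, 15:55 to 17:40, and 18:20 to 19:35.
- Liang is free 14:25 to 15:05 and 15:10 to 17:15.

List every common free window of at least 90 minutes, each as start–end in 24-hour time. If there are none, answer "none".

none

Mina ∩ Liang: 15:55–17:15.
Windows ≥ 90 min: (none).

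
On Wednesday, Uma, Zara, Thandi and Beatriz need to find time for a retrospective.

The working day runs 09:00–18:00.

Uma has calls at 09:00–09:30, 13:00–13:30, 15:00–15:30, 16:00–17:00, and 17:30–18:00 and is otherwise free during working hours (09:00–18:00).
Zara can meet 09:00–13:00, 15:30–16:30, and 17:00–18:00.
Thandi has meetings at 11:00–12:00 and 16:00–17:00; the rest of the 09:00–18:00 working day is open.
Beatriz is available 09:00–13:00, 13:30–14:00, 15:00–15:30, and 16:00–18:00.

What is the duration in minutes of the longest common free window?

Uma free within 09:00–18:00: 09:30–13:00, 13:30–15:00, 15:30–16:00, 17:00–17:30.
Thandi free within 09:00–18:00: 09:00–11:00, 12:00–16:00, 17:00–18:00.
Uma ∩ Zara: 09:30–13:00, 15:30–16:00, 17:00–17:30.
Uma ∩ Zara ∩ Thandi: 09:30–11:00, 12:00–13:00, 15:30–16:00, 17:00–17:30.
Uma ∩ Zara ∩ Thandi ∩ Beatriz: 09:30–11:00, 12:00–13:00, 17:00–17:30.
Common window lengths: 90, 60, 30 min; longest is 90.

90 minutes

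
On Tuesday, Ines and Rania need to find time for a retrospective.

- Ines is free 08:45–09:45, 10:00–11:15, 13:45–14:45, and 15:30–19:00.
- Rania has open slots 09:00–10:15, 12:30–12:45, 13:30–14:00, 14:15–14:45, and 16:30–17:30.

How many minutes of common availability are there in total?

165 minutes

Ines ∩ Rania: 09:00–09:45, 10:00–10:15, 13:45–14:00, 14:15–14:45, 16:30–17:30.
Total common minutes: 45 + 15 + 15 + 30 + 60 = 165.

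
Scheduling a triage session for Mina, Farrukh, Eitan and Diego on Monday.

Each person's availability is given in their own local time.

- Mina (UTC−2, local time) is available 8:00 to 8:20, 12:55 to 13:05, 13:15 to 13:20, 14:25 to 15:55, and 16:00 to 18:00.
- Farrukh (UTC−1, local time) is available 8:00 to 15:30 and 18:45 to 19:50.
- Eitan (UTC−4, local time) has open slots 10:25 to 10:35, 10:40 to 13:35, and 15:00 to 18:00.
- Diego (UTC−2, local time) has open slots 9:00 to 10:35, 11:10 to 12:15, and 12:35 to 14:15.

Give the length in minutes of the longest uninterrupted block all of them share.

Mina → UTC: 10:00–10:20, 14:55–15:05, 15:15–15:20, 16:25–17:55, 18:00–20:00.
Farrukh → UTC: 09:00–16:30, 19:45–20:50.
Eitan → UTC: 14:25–14:35, 14:40–17:35, 19:00–22:00.
Diego → UTC: 11:00–12:35, 13:10–14:15, 14:35–16:15.
Mina ∩ Farrukh: 10:00–10:20, 14:55–15:05, 15:15–15:20, 16:25–16:30, 19:45–20:00.
Mina ∩ Farrukh ∩ Eitan: 14:55–15:05, 15:15–15:20, 16:25–16:30, 19:45–20:00.
Mina ∩ Farrukh ∩ Eitan ∩ Diego: 14:55–15:05, 15:15–15:20.
Common window lengths: 10, 5 min; longest is 10.

10 minutes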